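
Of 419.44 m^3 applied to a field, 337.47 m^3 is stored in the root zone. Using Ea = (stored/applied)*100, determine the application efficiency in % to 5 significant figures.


Ea = (337.47/419.44)*100 = 80.457 %
Therefore the application efficiency = 80.457 %.


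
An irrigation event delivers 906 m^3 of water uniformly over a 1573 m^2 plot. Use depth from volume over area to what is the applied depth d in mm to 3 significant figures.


Approach: apply depth from volume over area, d = (V/A)*1000.
d = (906 / 1573) * 1000 = 576 mm
Therefore the applied depth d = 576 mm.


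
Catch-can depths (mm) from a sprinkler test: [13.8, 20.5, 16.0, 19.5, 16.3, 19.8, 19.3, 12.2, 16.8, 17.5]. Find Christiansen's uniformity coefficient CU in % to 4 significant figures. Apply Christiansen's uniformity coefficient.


Approach: apply Christiansen's uniformity coefficient, CU = (1 - mean_abs_deviation/mean)*100.
mean = 17.1700 mm
mean |d_i - mean| = 2.15000 mm
CU = (1 - 2.15000/17.1700)*100 = 87.48 %
Therefore Christiansen's uniformity coefficient CU = 87.48 %.


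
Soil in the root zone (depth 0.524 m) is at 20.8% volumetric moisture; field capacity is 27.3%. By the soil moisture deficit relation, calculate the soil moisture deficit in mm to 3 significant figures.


Approach: apply the soil moisture deficit relation, SMD = (FC - theta)/100 * depth * 1000.
SMD = (27.3 - 20.8)/100 * 0.524 * 1000 = 34.1 mm
Therefore the soil moisture deficit = 34.1 mm.


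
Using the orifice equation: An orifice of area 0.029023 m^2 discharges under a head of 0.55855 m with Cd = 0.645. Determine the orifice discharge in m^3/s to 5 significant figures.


Approach: apply the orifice equation, Q = Cd*A*sqrt(2*g*h).
Q = 0.645 * 0.029023 * sqrt(2*9.81*0.55855) = 0.061970 m^3/s
Therefore the orifice discharge = 0.061970 m^3/s.


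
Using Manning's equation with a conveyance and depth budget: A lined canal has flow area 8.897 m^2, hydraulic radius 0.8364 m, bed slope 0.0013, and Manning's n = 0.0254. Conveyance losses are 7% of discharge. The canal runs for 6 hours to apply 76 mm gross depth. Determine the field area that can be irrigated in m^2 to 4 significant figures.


Approach: apply Manning's equation with a conveyance and depth budget, Q = (1/n)*A*R^(2/3)*S^(1/2); Q_field = Q*(1-loss); Area = Q_field*t/(d/1000).
Step 1 — canal discharge (Manning's equation):
  Q = (1/0.0254) * 8.897 * 0.8364^(2/3) * 0.0013^(1/2) = 11.2113 m^3/s
Step 2 — delivered flow: Q_field = 11.2113*(1 - 7/100) = 10.4265 m^3/s
Step 3 — volume delivered: V = 10.4265 * 6*3600 = 225213 m^3
Step 4 — area served: A = V / (depth/1000) = 225213 / 0.076 = 2963000 m^2
Therefore the field area that can be irrigated = 2963000 m^2.


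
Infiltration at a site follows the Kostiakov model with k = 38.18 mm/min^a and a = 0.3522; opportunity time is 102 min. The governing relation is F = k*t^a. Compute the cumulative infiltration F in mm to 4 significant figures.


F = 38.18 * 102^0.3522 = 194.7 mm
Therefore the cumulative infiltration F = 194.7 mm.


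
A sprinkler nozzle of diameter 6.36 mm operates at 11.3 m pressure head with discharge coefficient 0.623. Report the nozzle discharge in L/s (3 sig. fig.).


Approach: apply the orifice equation, Q = Cd*A*sqrt(2*g*h), A = pi*(d/2)^2.
A = pi*(6.36e-3/2)^2 = 3.1769e-05 m^2
Q = 0.623 * 3.1769e-05 * sqrt(2*9.81*11.3) * 1000 = 0.295 L/s
Therefore the nozzle discharge = 0.295 L/s.


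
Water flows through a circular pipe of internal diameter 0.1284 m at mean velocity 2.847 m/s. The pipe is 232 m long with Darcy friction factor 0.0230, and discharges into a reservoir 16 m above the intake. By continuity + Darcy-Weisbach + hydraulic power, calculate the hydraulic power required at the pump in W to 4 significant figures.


Approach: apply continuity + Darcy-Weisbach + hydraulic power, Q = A*v; hf = f*(L/D)*(v^2/(2g)); H = static + hf; P = rho*g*Q*H.
Step 1 — flow rate (continuity, Q = A*v):
  A = pi*(0.1284/2)^2 = 0.0129485 m^2
  Q = 0.0129485 * 2.847 = 0.0368644 m^3/s
Step 2 — friction head loss (Darcy-Weisbach):
  hf = 0.0230 * (232/0.1284) * (2.847^2 / (2*9.81))
  hf = 17.1683 m
Step 3 — total head: H = 16 + 17.1683 = 33.1683 m
Step 4 — hydraulic power (P = rho*g*Q*H):
  P = 1000 * 9.81 * 0.0368644 * 33.1683 = 11990 W
Therefore the hydraulic power required at the pump = 11990 W.


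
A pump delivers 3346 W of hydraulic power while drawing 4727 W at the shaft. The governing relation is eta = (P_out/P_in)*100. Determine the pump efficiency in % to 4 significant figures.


eta = (3346 / 4727) * 100 = 70.78 %
Therefore the pump efficiency = 70.78 %.


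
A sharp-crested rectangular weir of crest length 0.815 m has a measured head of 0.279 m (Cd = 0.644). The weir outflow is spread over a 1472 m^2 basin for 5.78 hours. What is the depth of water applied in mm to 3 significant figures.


Approach: apply the rectangular weir equation with a volume-to-depth conversion, Q = (2/3)*Cd*L*sqrt(2g)*H^1.5; d = Q*t/A * 1000.
Step 1 — weir discharge:
  Q = (2/3)*0.644*0.815*sqrt(2*9.81)*0.279^1.5 = 0.22841 m^3/s
Step 2 — volume: V = 0.22841 * 5.78*3600 = 4752.7 m^3
Step 3 — depth: d = V/A * 1000 = 4752.7/1472 * 1000 = 3230 mm
Therefore the depth of water applied = 3230 mm.


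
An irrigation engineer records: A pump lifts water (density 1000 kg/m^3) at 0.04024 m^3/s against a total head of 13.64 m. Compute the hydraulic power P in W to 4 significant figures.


Approach: apply the hydraulic power relation, P = rho*g*Q*H.
P = 1000 * 9.81 * 0.04024 * 13.64 = 5384 W
Therefore the hydraulic power P = 5384 W.


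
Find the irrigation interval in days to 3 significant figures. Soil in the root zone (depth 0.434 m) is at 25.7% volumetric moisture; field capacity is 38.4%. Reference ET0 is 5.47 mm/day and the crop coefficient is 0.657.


Approach: apply soil-water budget scheduling, SMD = (FC-theta)/100*depth*1000; ETc = ET0*Kc; interval = SMD/ETc.
Step 1 — soil moisture deficit:
  SMD = (38.4 - 25.7)/100 * 0.434 * 1000 = 55.118 mm
Step 2 — daily crop ET (ETc = ET0*Kc):
  ETc = 5.47 * 0.657 = 3.5938 mm/day
Step 3 — irrigation interval (SMD/ETc):
  interval = 55.118 / 3.5938 = 15.3 days
Therefore the irrigation interval = 15.3 days.


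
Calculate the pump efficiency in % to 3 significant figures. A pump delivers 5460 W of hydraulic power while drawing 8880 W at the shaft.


Approach: apply the efficiency ratio, eta = (P_out/P_in)*100.
eta = (5460 / 8880) * 100 = 61.5 %
Therefore the pump efficiency = 61.5 %.


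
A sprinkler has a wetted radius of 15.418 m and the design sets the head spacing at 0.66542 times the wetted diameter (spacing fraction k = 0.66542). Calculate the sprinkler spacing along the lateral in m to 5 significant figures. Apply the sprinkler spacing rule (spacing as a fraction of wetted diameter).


Approach: apply the sprinkler spacing rule (spacing as a fraction of wetted diameter), S = k*(2*R).
S = 0.66542 * (2 * 15.418) = 20.519 m
Therefore the sprinkler spacing along the lateral = 20.519 m.


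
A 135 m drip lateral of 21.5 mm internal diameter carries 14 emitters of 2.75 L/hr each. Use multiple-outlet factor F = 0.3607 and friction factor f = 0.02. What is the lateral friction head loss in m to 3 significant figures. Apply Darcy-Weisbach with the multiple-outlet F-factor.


Approach: apply Darcy-Weisbach with the multiple-outlet F-factor, Q = n*q/(3600*1000) m^3/s; v = Q/A; hf = F*f*(L/D)*(v^2/(2g)).
Q = 14*2.75/(3600*1000) = 1.0694e-05 m^3/s
A = pi*(21.5e-3/2)^2 = 3.6305e-04 m^2, so v = Q/A = 0.029457 m/s
hf = 0.3607*0.02*(135/0.0215)*(0.029457^2/(2*9.81)) = 0.00200 m
Therefore the lateral friction head loss = 0.00200 m.


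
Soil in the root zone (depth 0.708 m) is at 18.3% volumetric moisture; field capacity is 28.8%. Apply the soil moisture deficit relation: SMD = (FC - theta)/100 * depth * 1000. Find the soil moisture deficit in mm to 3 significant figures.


SMD = (28.8 - 18.3)/100 * 0.708 * 1000 = 74.3 mm
Therefore the soil moisture deficit = 74.3 mm.


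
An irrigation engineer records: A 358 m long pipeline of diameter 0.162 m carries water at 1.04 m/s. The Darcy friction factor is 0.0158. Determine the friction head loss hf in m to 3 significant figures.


Approach: apply the Darcy-Weisbach equation, hf = f*(L/D)*(v^2/(2g)).
hf = 0.0158 * (358/0.162) * (1.04^2 / (2*9.81))
hf = 1.92 m
Therefore the friction head loss hf = 1.92 m.


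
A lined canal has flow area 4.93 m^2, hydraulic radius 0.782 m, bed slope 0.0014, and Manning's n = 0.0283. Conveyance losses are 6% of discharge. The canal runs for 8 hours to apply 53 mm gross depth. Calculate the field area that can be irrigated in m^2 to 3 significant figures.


Approach: apply Manning's equation with a conveyance and depth budget, Q = (1/n)*A*R^(2/3)*S^(1/2); Q_field = Q*(1-loss); Area = Q_field*t/(d/1000).
Step 1 — canal discharge (Manning's equation):
  Q = (1/0.0283) * 4.93 * 0.782^(2/3) * 0.0014^(1/2) = 5.5326 m^3/s
Step 2 — delivered flow: Q_field = 5.5326*(1 - 6/100) = 5.2006 m^3/s
Step 3 — volume delivered: V = 5.2006 * 8*3600 = 149780 m^3
Step 4 — area served: A = V / (depth/1000) = 149780 / 0.053 = 2830000 m^2
Therefore the field area that can be irrigated = 2830000 m^2.


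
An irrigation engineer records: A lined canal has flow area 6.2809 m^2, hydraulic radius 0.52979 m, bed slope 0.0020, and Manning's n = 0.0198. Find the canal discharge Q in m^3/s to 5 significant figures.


Approach: apply Manning's equation, Q = (1/n)*A*R^(2/3)*S^(1/2).
Q = (1/0.0198) * 6.2809 * 0.52979^(2/3) * 0.0020^(1/2) = 9.2884 m^3/s
Therefore the canal discharge Q = 9.2884 m^3/s.


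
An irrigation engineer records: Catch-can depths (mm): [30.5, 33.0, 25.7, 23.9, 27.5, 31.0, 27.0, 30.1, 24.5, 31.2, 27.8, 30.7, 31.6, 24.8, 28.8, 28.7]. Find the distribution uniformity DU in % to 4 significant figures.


Approach: apply the low-quarter distribution uniformity, DU = (mean of lowest quarter of readings / overall mean)*100.
sorted lowest 4 of 16: [23.9, 24.5, 24.8, 25.7] -> mean = 24.7250 mm
overall mean = 28.5500 mm
DU = (24.7250/28.5500)*100 = 86.60 %
Therefore the distribution uniformity DU = 86.60 %.


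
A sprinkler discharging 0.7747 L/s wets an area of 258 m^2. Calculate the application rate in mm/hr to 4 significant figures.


Approach: apply the application rate relation, rate = (Q/A)*3600.
rate = (0.7747 / 258) * 3600 = 10.81 mm/hr
Therefore the application rate = 10.81 mm/hr.


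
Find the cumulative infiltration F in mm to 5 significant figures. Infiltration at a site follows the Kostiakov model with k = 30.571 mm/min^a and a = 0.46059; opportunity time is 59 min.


Approach: apply the Kostiakov infiltration equation, F = k*t^a.
F = 30.571 * 59^0.46059 = 199.96 mm
Therefore the cumulative infiltration F = 199.96 mm.


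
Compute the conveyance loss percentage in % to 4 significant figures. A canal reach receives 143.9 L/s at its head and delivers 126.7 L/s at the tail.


Approach: apply the conveyance loss ratio, loss% = ((Q_head - Q_tail)/Q_head)*100.
loss = ((143.9 - 126.7)/143.9)*100 = 11.95 %
Therefore the conveyance loss percentage = 11.95 %.


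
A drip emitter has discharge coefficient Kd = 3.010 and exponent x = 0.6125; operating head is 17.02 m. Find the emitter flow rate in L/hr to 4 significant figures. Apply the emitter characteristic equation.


Approach: apply the emitter characteristic equation, q = Kd * h^x.
q = 3.010 * 17.02^0.6125 = 17.08 L/hr
Therefore the emitter flow rate = 17.08 L/hr.


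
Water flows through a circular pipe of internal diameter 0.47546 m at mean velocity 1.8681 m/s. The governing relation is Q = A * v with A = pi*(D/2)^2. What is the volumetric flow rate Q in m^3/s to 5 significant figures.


A = pi*(0.47546/2)^2 = 0.1775488 m^2
Q = 0.1775488 * 1.8681 = 0.33168 m^3/s
Therefore the volumetric flow rate Q = 0.33168 m^3/s.


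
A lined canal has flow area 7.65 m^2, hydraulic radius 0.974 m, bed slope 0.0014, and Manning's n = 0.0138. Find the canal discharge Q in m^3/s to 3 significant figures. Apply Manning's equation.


Approach: apply Manning's equation, Q = (1/n)*A*R^(2/3)*S^(1/2).
Q = (1/0.0138) * 7.65 * 0.974^(2/3) * 0.0014^(1/2) = 20.4 m^3/s
Therefore the canal discharge Q = 20.4 m^3/s.


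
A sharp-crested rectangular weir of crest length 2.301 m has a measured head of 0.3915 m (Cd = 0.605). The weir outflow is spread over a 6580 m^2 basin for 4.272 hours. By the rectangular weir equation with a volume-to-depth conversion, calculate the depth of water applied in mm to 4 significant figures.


Approach: apply the rectangular weir equation with a volume-to-depth conversion, Q = (2/3)*Cd*L*sqrt(2g)*H^1.5; d = Q*t/A * 1000.
Step 1 — weir discharge:
  Q = (2/3)*0.605*2.301*sqrt(2*9.81)*0.3915^1.5 = 1.00700 m^3/s
Step 2 — volume: V = 1.00700 * 4.272*3600 = 15486.8 m^3
Step 3 — depth: d = V/A * 1000 = 15486.8/6580 * 1000 = 2354 mm
Therefore the depth of water applied = 2354 mm.


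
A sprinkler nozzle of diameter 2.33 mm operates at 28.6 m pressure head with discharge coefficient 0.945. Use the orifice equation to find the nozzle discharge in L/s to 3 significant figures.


Approach: apply the orifice equation, Q = Cd*A*sqrt(2*g*h), A = pi*(d/2)^2.
A = pi*(2.33e-3/2)^2 = 4.2638e-06 m^2
Q = 0.945 * 4.2638e-06 * sqrt(2*9.81*28.6) * 1000 = 0.0954 L/s
Therefore the nozzle discharge = 0.0954 L/s.


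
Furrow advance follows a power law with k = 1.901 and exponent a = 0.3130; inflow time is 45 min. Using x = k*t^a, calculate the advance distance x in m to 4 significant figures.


x = 1.901 * 45^0.3130 = 6.258 m
Therefore the advance distance x = 6.258 m.


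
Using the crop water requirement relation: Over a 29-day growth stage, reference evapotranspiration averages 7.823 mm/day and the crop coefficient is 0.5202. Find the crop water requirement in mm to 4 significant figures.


Approach: apply the crop water requirement relation, CWR = ET0 * Kc * days.
CWR = 7.823 * 0.5202 * 29 = 118.0 mm
Therefore the crop water requirement = 118.0 mm.


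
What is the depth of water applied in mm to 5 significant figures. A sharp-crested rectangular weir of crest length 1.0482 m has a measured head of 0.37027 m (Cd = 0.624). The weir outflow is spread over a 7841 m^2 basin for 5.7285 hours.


Approach: apply the rectangular weir equation with a volume-to-depth conversion, Q = (2/3)*Cd*L*sqrt(2g)*H^1.5; d = Q*t/A * 1000.
Step 1 — weir discharge:
  Q = (2/3)*0.624*1.0482*sqrt(2*9.81)*0.37027^1.5 = 0.4351758 m^3/s
Step 2 — volume: V = 0.4351758 * 5.7285*3600 = 8974.457 m^3
Step 3 — depth: d = V/A * 1000 = 8974.457/7841 * 1000 = 1144.6 mm
Therefore the depth of water applied = 1144.6 mm.


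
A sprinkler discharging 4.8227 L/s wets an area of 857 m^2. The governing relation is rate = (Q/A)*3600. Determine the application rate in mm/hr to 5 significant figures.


rate = (4.8227 / 857) * 3600 = 20.259 mm/hr
Therefore the application rate = 20.259 mm/hr.


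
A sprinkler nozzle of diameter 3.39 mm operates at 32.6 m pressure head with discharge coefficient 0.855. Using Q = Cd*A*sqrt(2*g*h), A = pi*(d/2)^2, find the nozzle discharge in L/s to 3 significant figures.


A = pi*(3.39e-3/2)^2 = 9.0259e-06 m^2
Q = 0.855 * 9.0259e-06 * sqrt(2*9.81*32.6) * 1000 = 0.195 L/s
Therefore the nozzle discharge = 0.195 L/s.


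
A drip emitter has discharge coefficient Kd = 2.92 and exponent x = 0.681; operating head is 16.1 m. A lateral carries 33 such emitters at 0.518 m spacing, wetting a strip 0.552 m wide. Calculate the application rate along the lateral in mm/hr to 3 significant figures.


Approach: apply the emitter equation with a lateral mass balance, q = Kd*h^x; Q = n*q; rate = Q/(n*spacing*width).
Step 1 — single emitter flow (q = Kd*h^x):
  q = 2.92 * 16.1^0.681 = 19.375 L/hr
Step 2 — total lateral flow: Q = 33 * 19.375 = 639.36 L/hr
Step 3 — wetted area: A = 33 * 0.518 * 0.552 = 9.4359 m^2
Step 4 — application rate: Q/A = 639.36/9.4359 = 67.8 mm/hr
Therefore the application rate along the lateral = 67.8 mm/hr.


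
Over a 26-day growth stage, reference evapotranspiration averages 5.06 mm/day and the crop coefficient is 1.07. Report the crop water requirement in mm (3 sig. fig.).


Approach: apply the crop water requirement relation, CWR = ET0 * Kc * days.
CWR = 5.06 * 1.07 * 26 = 141 mm
Therefore the crop water requirement = 141 mm.


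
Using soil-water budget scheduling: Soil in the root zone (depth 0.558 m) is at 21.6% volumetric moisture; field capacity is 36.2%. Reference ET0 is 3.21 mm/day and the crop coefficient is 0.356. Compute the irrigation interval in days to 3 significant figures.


Approach: apply soil-water budget scheduling, SMD = (FC-theta)/100*depth*1000; ETc = ET0*Kc; interval = SMD/ETc.
Step 1 — soil moisture deficit:
  SMD = (36.2 - 21.6)/100 * 0.558 * 1000 = 81.468 mm
Step 2 — daily crop ET (ETc = ET0*Kc):
  ETc = 3.21 * 0.356 = 1.1428 mm/day
Step 3 — irrigation interval (SMD/ETc):
  interval = 81.468 / 1.1428 = 71.3 days
Therefore the irrigation interval = 71.3 days.


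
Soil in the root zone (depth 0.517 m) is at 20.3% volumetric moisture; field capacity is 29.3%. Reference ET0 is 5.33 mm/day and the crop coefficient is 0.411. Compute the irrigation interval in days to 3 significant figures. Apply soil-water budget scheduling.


Approach: apply soil-water budget scheduling, SMD = (FC-theta)/100*depth*1000; ETc = ET0*Kc; interval = SMD/ETc.
Step 1 — soil moisture deficit:
  SMD = (29.3 - 20.3)/100 * 0.517 * 1000 = 46.530 mm
Step 2 — daily crop ET (ETc = ET0*Kc):
  ETc = 5.33 * 0.411 = 2.1906 mm/day
Step 3 — irrigation interval (SMD/ETc):
  interval = 46.530 / 2.1906 = 21.2 days
Therefore the irrigation interval = 21.2 days.


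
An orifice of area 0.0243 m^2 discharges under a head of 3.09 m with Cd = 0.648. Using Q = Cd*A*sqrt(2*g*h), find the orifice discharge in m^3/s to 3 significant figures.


Q = 0.648 * 0.0243 * sqrt(2*9.81*3.09) = 0.123 m^3/s
Therefore the orifice discharge = 0.123 m^3/s.


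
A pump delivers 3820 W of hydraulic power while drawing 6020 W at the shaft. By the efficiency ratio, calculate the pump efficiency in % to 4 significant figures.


Approach: apply the efficiency ratio, eta = (P_out/P_in)*100.
eta = (3820 / 6020) * 100 = 63.46 %
Therefore the pump efficiency = 63.46 %.


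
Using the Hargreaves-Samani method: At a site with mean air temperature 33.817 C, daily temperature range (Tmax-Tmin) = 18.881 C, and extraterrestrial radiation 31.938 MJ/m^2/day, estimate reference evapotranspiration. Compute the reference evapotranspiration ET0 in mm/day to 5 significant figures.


Approach: apply the Hargreaves-Samani method, ET0 = 0.0023*(Tmean+17.8)*sqrt(Tmax-Tmin)*0.408*Ra.
ET0 = 0.0023*(33.817+17.8)*sqrt(18.881)*0.408*31.938 = 6.7220 mm/day
Therefore the reference evapotranspiration ET0 = 6.7220 mm/day.


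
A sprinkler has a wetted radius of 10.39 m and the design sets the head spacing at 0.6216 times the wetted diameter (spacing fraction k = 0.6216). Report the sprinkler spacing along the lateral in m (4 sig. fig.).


Approach: apply the sprinkler spacing rule (spacing as a fraction of wetted diameter), S = k*(2*R).
S = 0.6216 * (2 * 10.39) = 12.92 m
Therefore the sprinkler spacing along the lateral = 12.92 m.


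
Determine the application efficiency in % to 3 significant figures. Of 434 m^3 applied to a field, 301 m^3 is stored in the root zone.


Approach: apply the application efficiency ratio, Ea = (stored/applied)*100.
Ea = (301/434)*100 = 69.4 %
Therefore the application efficiency = 69.4 %.


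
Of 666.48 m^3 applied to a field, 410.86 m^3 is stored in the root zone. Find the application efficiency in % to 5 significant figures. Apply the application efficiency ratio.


Approach: apply the application efficiency ratio, Ea = (stored/applied)*100.
Ea = (410.86/666.48)*100 = 61.646 %
Therefore the application efficiency = 61.646 %.


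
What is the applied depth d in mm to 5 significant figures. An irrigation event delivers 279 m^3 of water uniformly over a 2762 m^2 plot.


Approach: apply depth from volume over area, d = (V/A)*1000.
d = (279 / 2762) * 1000 = 101.01 mm
Therefore the applied depth d = 101.01 mm.


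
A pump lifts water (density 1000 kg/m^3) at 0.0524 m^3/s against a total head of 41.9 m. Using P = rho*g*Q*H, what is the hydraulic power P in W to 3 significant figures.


P = 1000 * 9.81 * 0.0524 * 41.9 = 21500 W
Therefore the hydraulic power P = 21500 W.


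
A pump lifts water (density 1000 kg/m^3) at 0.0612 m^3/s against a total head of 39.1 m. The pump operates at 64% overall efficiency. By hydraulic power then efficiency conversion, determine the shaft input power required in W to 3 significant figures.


Approach: apply hydraulic power then efficiency conversion, P = rho*g*Q*H; P_in = P/eta.
Step 1 — hydraulic power (P = rho*g*Q*H):
  P = 1000 * 9.81 * 0.0612 * 39.1 = 23475 W
Step 2 — input power: P_in = P/eta = 23475 / 0.64 = 36700 W
Therefore the shaft input power required = 36700 W.


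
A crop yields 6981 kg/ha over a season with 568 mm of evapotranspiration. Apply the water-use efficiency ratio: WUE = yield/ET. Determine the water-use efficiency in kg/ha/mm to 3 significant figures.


WUE = 6981 / 568 = 12.3 kg/ha/mm
Therefore the water-use efficiency = 12.3 kg/ha/mm.


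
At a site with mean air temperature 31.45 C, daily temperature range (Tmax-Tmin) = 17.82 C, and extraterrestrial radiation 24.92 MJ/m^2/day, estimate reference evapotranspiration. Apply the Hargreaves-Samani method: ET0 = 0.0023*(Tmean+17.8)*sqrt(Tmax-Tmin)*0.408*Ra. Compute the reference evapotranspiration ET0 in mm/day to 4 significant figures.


ET0 = 0.0023*(31.45+17.8)*sqrt(17.82)*0.408*24.92 = 4.862 mm/day
Therefore the reference evapotranspiration ET0 = 4.862 mm/day.


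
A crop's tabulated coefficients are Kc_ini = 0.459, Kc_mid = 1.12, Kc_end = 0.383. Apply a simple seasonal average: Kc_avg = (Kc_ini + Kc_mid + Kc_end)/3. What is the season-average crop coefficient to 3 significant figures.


Kc_avg = (0.459 + 1.12 + 0.383)/3 = 0.654
Therefore the season-average crop coefficient = 0.654.


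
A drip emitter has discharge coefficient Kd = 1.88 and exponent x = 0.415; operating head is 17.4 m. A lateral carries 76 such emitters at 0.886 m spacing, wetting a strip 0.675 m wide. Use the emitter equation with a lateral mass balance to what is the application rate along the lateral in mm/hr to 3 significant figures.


Approach: apply the emitter equation with a lateral mass balance, q = Kd*h^x; Q = n*q; rate = Q/(n*spacing*width).
Step 1 — single emitter flow (q = Kd*h^x):
  q = 1.88 * 17.4^0.415 = 6.1516 L/hr
Step 2 — total lateral flow: Q = 76 * 6.1516 = 467.52 L/hr
Step 3 — wetted area: A = 76 * 0.886 * 0.675 = 45.452 m^2
Step 4 — application rate: Q/A = 467.52/45.452 = 10.3 mm/hr
Therefore the application rate along the lateral = 10.3 mm/hr.


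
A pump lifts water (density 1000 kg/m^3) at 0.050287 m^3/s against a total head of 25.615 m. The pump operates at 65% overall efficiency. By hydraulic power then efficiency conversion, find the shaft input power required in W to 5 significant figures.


Approach: apply hydraulic power then efficiency conversion, P = rho*g*Q*H; P_in = P/eta.
Step 1 — hydraulic power (P = rho*g*Q*H):
  P = 1000 * 9.81 * 0.050287 * 25.615 = 12636.28 W
Step 2 — input power: P_in = P/eta = 12636.28 / 0.65 = 19440 W
Therefore the shaft input power required = 19440 W.


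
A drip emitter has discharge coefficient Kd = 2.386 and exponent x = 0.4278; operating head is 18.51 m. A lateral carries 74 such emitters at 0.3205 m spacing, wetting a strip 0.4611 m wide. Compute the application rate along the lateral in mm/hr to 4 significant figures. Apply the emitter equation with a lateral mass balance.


Approach: apply the emitter equation with a lateral mass balance, q = Kd*h^x; Q = n*q; rate = Q/(n*spacing*width).
Step 1 — single emitter flow (q = Kd*h^x):
  q = 2.386 * 18.51^0.4278 = 8.31509 L/hr
Step 2 — total lateral flow: Q = 74 * 8.31509 = 615.317 L/hr
Step 3 — wetted area: A = 74 * 0.3205 * 0.4611 = 10.9359 m^2
Step 4 — application rate: Q/A = 615.317/10.9359 = 56.27 mm/hr
Therefore the application rate along the lateral = 56.27 mm/hr.


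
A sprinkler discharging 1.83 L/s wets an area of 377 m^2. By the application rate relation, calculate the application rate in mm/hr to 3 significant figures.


Approach: apply the application rate relation, rate = (Q/A)*3600.
rate = (1.83 / 377) * 3600 = 17.5 mm/hr
Therefore the application rate = 17.5 mm/hr.


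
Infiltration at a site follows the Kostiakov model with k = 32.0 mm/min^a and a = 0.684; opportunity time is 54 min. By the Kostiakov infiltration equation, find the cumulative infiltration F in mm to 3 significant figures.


Approach: apply the Kostiakov infiltration equation, F = k*t^a.
F = 32.0 * 54^0.684 = 490 mm
Therefore the cumulative infiltration F = 490 mm.


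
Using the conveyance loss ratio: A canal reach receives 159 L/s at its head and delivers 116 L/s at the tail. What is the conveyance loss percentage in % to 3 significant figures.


Approach: apply the conveyance loss ratio, loss% = ((Q_head - Q_tail)/Q_head)*100.
loss = ((159 - 116)/159)*100 = 27.0 %
Therefore the conveyance loss percentage = 27.0 %.


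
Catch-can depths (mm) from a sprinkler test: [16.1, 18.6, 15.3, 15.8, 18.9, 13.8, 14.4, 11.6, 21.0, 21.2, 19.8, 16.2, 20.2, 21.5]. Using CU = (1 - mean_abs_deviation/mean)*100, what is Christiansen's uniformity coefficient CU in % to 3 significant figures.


mean = 17.457 mm
mean |d_i - mean| = 2.7143 mm
CU = (1 - 2.7143/17.457)*100 = 84.5 %
Therefore Christiansen's uniformity coefficient CU = 84.5 %.


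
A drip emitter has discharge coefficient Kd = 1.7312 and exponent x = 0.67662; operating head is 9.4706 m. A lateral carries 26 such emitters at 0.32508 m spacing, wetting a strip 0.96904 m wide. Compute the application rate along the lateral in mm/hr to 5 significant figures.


Approach: apply the emitter equation with a lateral mass balance, q = Kd*h^x; Q = n*q; rate = Q/(n*spacing*width).
Step 1 — single emitter flow (q = Kd*h^x):
  q = 1.7312 * 9.4706^0.67662 = 7.924717 L/hr
Step 2 — total lateral flow: Q = 26 * 7.924717 = 206.0427 L/hr
Step 3 — wetted area: A = 26 * 0.32508 * 0.96904 = 8.190404 m^2
Step 4 — application rate: Q/A = 206.0427/8.190404 = 25.157 mm/hr
Therefore the application rate along the lateral = 25.157 mm/hr.


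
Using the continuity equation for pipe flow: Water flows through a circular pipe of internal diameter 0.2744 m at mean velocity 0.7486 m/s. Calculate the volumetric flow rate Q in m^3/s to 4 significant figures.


Approach: apply the continuity equation for pipe flow, Q = A * v with A = pi*(D/2)^2.
A = pi*(0.2744/2)^2 = 0.0591368 m^2
Q = 0.0591368 * 0.7486 = 0.04427 m^3/s
Therefore the volumetric flow rate Q = 0.04427 m^3/s.


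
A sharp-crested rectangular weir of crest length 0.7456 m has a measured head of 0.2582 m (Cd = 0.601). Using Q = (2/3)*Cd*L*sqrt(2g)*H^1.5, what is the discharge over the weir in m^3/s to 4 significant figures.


Q = (2/3)*0.601*0.7456*sqrt(2*9.81)*0.2582^1.5 = 0.1736 m^3/s
Therefore the discharge over the weir = 0.1736 m^3/s.


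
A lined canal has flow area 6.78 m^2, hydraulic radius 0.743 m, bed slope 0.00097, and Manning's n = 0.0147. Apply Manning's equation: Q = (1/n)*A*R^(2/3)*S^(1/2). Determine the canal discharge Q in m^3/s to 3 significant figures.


Q = (1/0.0147) * 6.78 * 0.743^(2/3) * 0.00097^(1/2) = 11.8 m^3/s
Therefore the canal discharge Q = 11.8 m^3/s.


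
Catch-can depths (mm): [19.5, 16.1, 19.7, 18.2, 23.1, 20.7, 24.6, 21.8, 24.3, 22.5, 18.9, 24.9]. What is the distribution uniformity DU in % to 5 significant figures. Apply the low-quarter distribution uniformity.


Approach: apply the low-quarter distribution uniformity, DU = (mean of lowest quarter of readings / overall mean)*100.
sorted lowest 3 of 12: [16.1, 18.2, 18.9] -> mean = 17.73333 mm
overall mean = 21.19167 mm
DU = (17.73333/21.19167)*100 = 83.681 %
Therefore the distribution uniformity DU = 83.681 %.


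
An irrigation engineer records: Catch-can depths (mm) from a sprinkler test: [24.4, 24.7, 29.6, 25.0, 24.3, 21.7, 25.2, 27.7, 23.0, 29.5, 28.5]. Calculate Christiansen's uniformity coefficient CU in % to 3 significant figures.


Approach: apply Christiansen's uniformity coefficient, CU = (1 - mean_abs_deviation/mean)*100.
mean = 25.782 mm
mean |d_i - mean| = 2.2132 mm
CU = (1 - 2.2132/25.782)*100 = 91.4 %
Therefore Christiansen's uniformity coefficient CU = 91.4 %.


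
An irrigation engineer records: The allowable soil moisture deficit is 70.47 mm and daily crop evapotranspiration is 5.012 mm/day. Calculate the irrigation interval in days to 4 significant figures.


Approach: apply the irrigation interval relation, interval = SMD / ETc.
interval = 70.47 / 5.012 = 14.06 days
Therefore the irrigation interval = 14.06 days.


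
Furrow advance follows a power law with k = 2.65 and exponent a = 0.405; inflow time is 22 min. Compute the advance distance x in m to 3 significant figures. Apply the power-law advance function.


Approach: apply the power-law advance function, x = k*t^a.
x = 2.65 * 22^0.405 = 9.27 m
Therefore the advance distance x = 9.27 m.


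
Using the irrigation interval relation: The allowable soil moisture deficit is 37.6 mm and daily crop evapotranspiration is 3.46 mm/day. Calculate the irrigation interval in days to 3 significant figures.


Approach: apply the irrigation interval relation, interval = SMD / ETc.
interval = 37.6 / 3.46 = 10.9 days
Therefore the irrigation interval = 10.9 days.


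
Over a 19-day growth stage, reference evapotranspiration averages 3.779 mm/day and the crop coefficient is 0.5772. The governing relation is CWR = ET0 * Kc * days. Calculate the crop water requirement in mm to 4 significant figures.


CWR = 3.779 * 0.5772 * 19 = 41.44 mm
Therefore the crop water requirement = 41.44 mm.


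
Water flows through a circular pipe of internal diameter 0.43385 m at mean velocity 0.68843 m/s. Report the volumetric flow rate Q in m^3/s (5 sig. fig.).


Approach: apply the continuity equation for pipe flow, Q = A * v with A = pi*(D/2)^2.
A = pi*(0.43385/2)^2 = 0.1478322 m^2
Q = 0.1478322 * 0.68843 = 0.10177 m^3/s
Therefore the volumetric flow rate Q = 0.10177 m^3/s.


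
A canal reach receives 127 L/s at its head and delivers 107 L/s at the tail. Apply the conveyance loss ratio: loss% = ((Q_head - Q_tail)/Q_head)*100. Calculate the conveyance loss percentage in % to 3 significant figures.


loss = ((127 - 107)/127)*100 = 15.7 %
Therefore the conveyance loss percentage = 15.7 %.


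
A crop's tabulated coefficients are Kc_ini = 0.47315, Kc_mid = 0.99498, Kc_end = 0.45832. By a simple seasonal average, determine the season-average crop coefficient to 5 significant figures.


Approach: apply a simple seasonal average, Kc_avg = (Kc_ini + Kc_mid + Kc_end)/3.
Kc_avg = (0.47315 + 0.99498 + 0.45832)/3 = 0.64215
Therefore the season-average crop coefficient = 0.64215.


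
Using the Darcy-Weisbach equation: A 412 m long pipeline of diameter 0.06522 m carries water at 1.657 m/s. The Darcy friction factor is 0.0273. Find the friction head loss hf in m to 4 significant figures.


Approach: apply the Darcy-Weisbach equation, hf = f*(L/D)*(v^2/(2g)).
hf = 0.0273 * (412/0.06522) * (1.657^2 / (2*9.81))
hf = 24.13 m
Therefore the friction head loss hf = 24.13 m.


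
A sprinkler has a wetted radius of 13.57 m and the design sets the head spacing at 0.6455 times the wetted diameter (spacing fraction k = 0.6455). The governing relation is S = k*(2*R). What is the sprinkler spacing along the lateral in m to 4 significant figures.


S = 0.6455 * (2 * 13.57) = 17.52 m
Therefore the sprinkler spacing along the lateral = 17.52 m.


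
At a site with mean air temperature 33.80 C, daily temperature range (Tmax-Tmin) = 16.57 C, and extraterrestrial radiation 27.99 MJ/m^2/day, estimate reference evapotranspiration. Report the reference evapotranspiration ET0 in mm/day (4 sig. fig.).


Approach: apply the Hargreaves-Samani method, ET0 = 0.0023*(Tmean+17.8)*sqrt(Tmax-Tmin)*0.408*Ra.
ET0 = 0.0023*(33.80+17.8)*sqrt(16.57)*0.408*27.99 = 5.517 mm/day
Therefore the reference evapotranspiration ET0 = 5.517 mm/day.


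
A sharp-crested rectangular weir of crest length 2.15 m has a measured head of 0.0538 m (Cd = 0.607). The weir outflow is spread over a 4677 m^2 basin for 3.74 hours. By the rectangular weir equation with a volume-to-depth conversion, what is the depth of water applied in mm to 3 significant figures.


Approach: apply the rectangular weir equation with a volume-to-depth conversion, Q = (2/3)*Cd*L*sqrt(2g)*H^1.5; d = Q*t/A * 1000.
Step 1 — weir discharge:
  Q = (2/3)*0.607*2.15*sqrt(2*9.81)*0.0538^1.5 = 0.048090 m^3/s
Step 2 — volume: V = 0.048090 * 3.74*3600 = 647.49 m^3
Step 3 — depth: d = V/A * 1000 = 647.49/4677 * 1000 = 138 mm
Therefore the depth of water applied = 138 mm.


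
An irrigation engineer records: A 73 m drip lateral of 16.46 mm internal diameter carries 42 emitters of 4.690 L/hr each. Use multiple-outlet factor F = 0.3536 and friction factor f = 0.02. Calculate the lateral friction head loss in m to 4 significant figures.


Approach: apply Darcy-Weisbach with the multiple-outlet F-factor, Q = n*q/(3600*1000) m^3/s; v = Q/A; hf = F*f*(L/D)*(v^2/(2g)).
Q = 42*4.690/(3600*1000) = 5.47167e-05 m^3/s
A = pi*(16.46e-3/2)^2 = 2.12789e-04 m^2, so v = Q/A = 0.257140 m/s
hf = 0.3536*0.02*(73/0.01646)*(0.257140^2/(2*9.81)) = 0.1057 m
Therefore the lateral friction head loss = 0.1057 m.


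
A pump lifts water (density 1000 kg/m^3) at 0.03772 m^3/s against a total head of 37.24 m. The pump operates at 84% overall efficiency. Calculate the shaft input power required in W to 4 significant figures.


Approach: apply hydraulic power then efficiency conversion, P = rho*g*Q*H; P_in = P/eta.
Step 1 — hydraulic power (P = rho*g*Q*H):
  P = 1000 * 9.81 * 0.03772 * 37.24 = 13780.0 W
Step 2 — input power: P_in = P/eta = 13780.0 / 0.84 = 16400 W
Therefore the shaft input power required = 16400 W.


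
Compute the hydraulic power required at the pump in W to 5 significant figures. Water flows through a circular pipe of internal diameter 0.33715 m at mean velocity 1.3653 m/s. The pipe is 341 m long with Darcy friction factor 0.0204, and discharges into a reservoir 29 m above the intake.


Approach: apply continuity + Darcy-Weisbach + hydraulic power, Q = A*v; hf = f*(L/D)*(v^2/(2g)); H = static + hf; P = rho*g*Q*H.
Step 1 — flow rate (continuity, Q = A*v):
  A = pi*(0.33715/2)^2 = 0.08927631 m^2
  Q = 0.08927631 * 1.3653 = 0.1218889 m^3/s
Step 2 — friction head loss (Darcy-Weisbach):
  hf = 0.0204 * (341/0.33715) * (1.3653^2 / (2*9.81))
  hf = 1.960282 m
Step 3 — total head: H = 29 + 1.960282 = 30.96028 m
Step 4 — hydraulic power (P = rho*g*Q*H):
  P = 1000 * 9.81 * 0.1218889 * 30.96028 = 37020 W
Therefore the hydraulic power required at the pump = 37020 W.


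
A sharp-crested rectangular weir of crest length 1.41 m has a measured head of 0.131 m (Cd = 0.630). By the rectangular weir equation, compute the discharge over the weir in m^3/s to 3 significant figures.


Approach: apply the rectangular weir equation, Q = (2/3)*Cd*L*sqrt(2g)*H^1.5.
Q = (2/3)*0.630*1.41*sqrt(2*9.81)*0.131^1.5 = 0.124 m^3/s
Therefore the discharge over the weir = 0.124 m^3/s.


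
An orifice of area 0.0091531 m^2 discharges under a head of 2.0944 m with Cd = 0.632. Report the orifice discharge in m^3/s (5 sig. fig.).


Approach: apply the orifice equation, Q = Cd*A*sqrt(2*g*h).
Q = 0.632 * 0.0091531 * sqrt(2*9.81*2.0944) = 0.037082 m^3/s
Therefore the orifice discharge = 0.037082 m^3/s.


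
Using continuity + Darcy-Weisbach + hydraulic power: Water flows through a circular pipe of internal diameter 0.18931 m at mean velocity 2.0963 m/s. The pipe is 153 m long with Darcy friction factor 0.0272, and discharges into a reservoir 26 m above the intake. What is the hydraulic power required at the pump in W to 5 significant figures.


Approach: apply continuity + Darcy-Weisbach + hydraulic power, Q = A*v; hf = f*(L/D)*(v^2/(2g)); H = static + hf; P = rho*g*Q*H.
Step 1 — flow rate (continuity, Q = A*v):
  A = pi*(0.18931/2)^2 = 0.02814732 m^2
  Q = 0.02814732 * 2.0963 = 0.05900522 m^3/s
Step 2 — friction head loss (Darcy-Weisbach):
  hf = 0.0272 * (153/0.18931) * (2.0963^2 / (2*9.81))
  hf = 4.923735 m
Step 3 — total head: H = 26 + 4.923735 = 30.92373 m
Step 4 — hydraulic power (P = rho*g*Q*H):
  P = 1000 * 9.81 * 0.05900522 * 30.92373 = 17900 W
Therefore the hydraulic power required at the pump = 17900 W.


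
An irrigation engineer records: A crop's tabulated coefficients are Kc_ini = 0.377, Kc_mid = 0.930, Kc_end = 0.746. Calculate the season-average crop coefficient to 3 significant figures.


Approach: apply a simple seasonal average, Kc_avg = (Kc_ini + Kc_mid + Kc_end)/3.
Kc_avg = (0.377 + 0.930 + 0.746)/3 = 0.684
Therefore the season-average crop coefficient = 0.684.


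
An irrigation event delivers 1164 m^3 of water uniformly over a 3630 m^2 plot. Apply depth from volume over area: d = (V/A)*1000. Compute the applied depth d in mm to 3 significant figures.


d = (1164 / 3630) * 1000 = 321 mm
Therefore the applied depth d = 321 mm.


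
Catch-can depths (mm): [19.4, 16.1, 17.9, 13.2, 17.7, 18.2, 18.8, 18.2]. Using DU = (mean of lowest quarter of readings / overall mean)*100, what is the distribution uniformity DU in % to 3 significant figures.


sorted lowest 2 of 8: [13.2, 16.1] -> mean = 14.650 mm
overall mean = 17.438 mm
DU = (14.650/17.438)*100 = 84.0 %
Therefore the distribution uniformity DU = 84.0 %.


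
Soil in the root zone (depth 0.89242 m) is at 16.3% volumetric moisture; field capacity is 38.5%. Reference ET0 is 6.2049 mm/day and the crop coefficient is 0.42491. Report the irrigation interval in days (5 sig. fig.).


Approach: apply soil-water budget scheduling, SMD = (FC-theta)/100*depth*1000; ETc = ET0*Kc; interval = SMD/ETc.
Step 1 — soil moisture deficit:
  SMD = (38.5 - 16.3)/100 * 0.89242 * 1000 = 198.1172 mm
Step 2 — daily crop ET (ETc = ET0*Kc):
  ETc = 6.2049 * 0.42491 = 2.636524 mm/day
Step 3 — irrigation interval (SMD/ETc):
  interval = 198.1172 / 2.636524 = 75.143 days
Therefore the irrigation interval = 75.143 days.


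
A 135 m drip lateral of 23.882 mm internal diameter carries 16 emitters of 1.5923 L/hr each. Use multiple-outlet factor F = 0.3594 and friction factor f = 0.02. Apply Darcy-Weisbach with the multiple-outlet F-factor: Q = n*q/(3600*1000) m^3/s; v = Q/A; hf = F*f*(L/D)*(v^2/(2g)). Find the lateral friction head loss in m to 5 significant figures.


Q = 16*1.5923/(3600*1000) = 7.076889e-06 m^3/s
A = pi*(23.882e-3/2)^2 = 4.479518e-04 m^2, so v = Q/A = 0.01579833 m/s
hf = 0.3594*0.02*(135/0.023882)*(0.01579833^2/(2*9.81)) = 0.00051689 m
Therefore the lateral friction head loss = 0.00051689 m.


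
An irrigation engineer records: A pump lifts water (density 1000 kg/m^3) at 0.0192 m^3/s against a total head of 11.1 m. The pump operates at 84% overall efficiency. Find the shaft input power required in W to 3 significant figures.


Approach: apply hydraulic power then efficiency conversion, P = rho*g*Q*H; P_in = P/eta.
Step 1 — hydraulic power (P = rho*g*Q*H):
  P = 1000 * 9.81 * 0.0192 * 11.1 = 2090.7 W
Step 2 — input power: P_in = P/eta = 2090.7 / 0.84 = 2490 W
Therefore the shaft input power required = 2490 W.


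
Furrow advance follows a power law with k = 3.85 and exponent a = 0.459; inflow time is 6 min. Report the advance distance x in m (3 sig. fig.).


Approach: apply the power-law advance function, x = k*t^a.
x = 3.85 * 6^0.459 = 8.76 m
Therefore the advance distance x = 8.76 m.


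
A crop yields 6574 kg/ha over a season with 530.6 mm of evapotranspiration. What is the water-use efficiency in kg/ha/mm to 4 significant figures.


Approach: apply the water-use efficiency ratio, WUE = yield/ET.
WUE = 6574 / 530.6 = 12.39 kg/ha/mm
Therefore the water-use efficiency = 12.39 kg/ha/mm.
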